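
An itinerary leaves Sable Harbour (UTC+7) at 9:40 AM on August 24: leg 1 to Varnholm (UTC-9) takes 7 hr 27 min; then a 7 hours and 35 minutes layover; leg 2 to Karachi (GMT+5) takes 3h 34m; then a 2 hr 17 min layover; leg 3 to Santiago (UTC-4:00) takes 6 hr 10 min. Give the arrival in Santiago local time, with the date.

1:43 AM on August 25

Convert departure to UTC: 9:40 AM − 7:00 = 2:40 AM UTC on Aug 24.
Add 7 hours and 27 minutes leg 1 → 10:07 AM UTC.
Add 7 hours and 35 minutes layover in Varnholm → 5:42 PM UTC.
Add 3 hours and 34 minutes leg 2 → 9:16 PM UTC.
Add 2 hours and 17 minutes layover in Karachi → 11:33 PM UTC.
Add 6 hours and 10 minutes leg 3 → 5:43 AM UTC (Aug 25).
Santiago is UTC−4:00, so local arrival = 5:43 AM − 4:00 = 1:43 AM on Aug 25.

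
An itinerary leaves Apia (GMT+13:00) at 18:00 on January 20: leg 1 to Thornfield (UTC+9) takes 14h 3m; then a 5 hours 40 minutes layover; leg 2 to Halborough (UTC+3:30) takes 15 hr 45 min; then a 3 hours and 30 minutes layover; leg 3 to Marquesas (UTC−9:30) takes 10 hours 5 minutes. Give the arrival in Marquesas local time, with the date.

Convert departure to UTC: 18:00 − 13:00 = 05:00 UTC on Jan 20.
Add 14 hours 3 minutes leg 1 → 19:03 UTC.
Add 5 hours and 40 minutes layover in Thornfield → 00:43 UTC (Jan 21).
Add 15 hours 45 minutes leg 2 → 16:28 UTC.
Add 3 hours 30 minutes layover in Halborough → 19:58 UTC.
Add 10 hours and 5 minutes leg 3 → 06:03 UTC (Jan 22).
Marquesas is UTC−9:30, so local arrival = 06:03 − 9:30 = 20:33 on Jan 21.

20:33 on Jan 21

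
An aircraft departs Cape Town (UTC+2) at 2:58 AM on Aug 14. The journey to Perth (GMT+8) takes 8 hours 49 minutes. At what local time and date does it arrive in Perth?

5:47 PM on August 14

Convert departure to UTC: 2:58 AM − 2:00 = 12:58 AM UTC on Aug 14.
Add 8 hours and 49 minutes travel time → 9:47 AM UTC.
Perth is UTC+8:00, so local arrival = 9:47 AM + 8:00 = 5:47 PM on Aug 14.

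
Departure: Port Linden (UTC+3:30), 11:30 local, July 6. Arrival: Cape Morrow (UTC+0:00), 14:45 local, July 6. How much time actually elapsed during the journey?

6 hours 45 minutes

Cape Morrow is 3:30 behind Port Linden.
Clock-face elapsed time (ignoring zones) is 3 hours 15 minutes.
Actual elapsed = 3 hours 15 minutes + 3:30 = 6 hours 45 minutes.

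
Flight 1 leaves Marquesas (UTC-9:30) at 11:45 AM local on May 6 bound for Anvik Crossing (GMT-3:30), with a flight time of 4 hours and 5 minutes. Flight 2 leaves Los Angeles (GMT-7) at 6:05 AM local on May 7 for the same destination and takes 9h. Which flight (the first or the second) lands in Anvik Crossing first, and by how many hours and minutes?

Flight 1 in UTC: 11:45 AM + 9:30 = 9:15 PM on May 6.
+4 hours and 5 minutes → arrive 1:20 AM UTC on May 7.
Flight 2 in UTC: 6:05 AM + 7:00 = 1:05 PM on May 7.
+9 hours → arrive 10:05 PM UTC on May 7.
Flight 1 lands earlier by 20 hours 45 minutes.

the first, by 20 hours 45 minutes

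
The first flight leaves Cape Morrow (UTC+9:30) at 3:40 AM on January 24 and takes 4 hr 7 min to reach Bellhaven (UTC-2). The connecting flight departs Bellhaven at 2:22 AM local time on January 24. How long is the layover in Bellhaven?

6 hours 5 minutes

Convert departure to UTC: 3:40 AM − 9:30 = 6:10 PM UTC on Jan 23.
Add 4 hours 7 minutes flight time → 10:17 PM UTC.
Bellhaven is UTC−2:00, so local arrival = 10:17 PM − 2:00 = 8:17 PM on Jan 23.
Layover = 2:22 AM − 8:17 PM (+1 day) = 6 hours 5 minutes.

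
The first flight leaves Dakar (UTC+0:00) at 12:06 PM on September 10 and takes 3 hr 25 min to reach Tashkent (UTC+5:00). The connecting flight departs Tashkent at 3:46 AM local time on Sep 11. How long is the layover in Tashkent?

7 hours 15 minutes

Dakar is at UTC+0, so departure is already 12:06 PM UTC on Sep 10.
Add 3 hours 25 minutes flight time → 3:31 PM UTC.
Tashkent is UTC+5:00, so local arrival = 3:31 PM + 5:00 = 8:31 PM on Sep 10.
Layover = 3:46 AM − 8:31 PM (+1 day) = 7 hours 15 minutes.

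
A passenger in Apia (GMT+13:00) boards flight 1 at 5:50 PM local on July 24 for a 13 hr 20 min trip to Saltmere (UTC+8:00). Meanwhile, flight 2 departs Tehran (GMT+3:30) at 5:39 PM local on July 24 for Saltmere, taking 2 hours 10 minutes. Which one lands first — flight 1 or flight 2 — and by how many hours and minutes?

Flight 1 in UTC: 5:50 PM − 13:00 = 4:50 AM on Jul 24.
+13 hours and 20 minutes → arrive 6:10 PM UTC on Jul 24.
Flight 2 in UTC: 5:39 PM − 3:30 = 2:09 PM on Jul 24.
+2 hours 10 minutes → arrive 4:19 PM UTC on Jul 24.
Flight 2 lands earlier by 1 hour 51 minutes.

the second, by 1 hour 51 minutes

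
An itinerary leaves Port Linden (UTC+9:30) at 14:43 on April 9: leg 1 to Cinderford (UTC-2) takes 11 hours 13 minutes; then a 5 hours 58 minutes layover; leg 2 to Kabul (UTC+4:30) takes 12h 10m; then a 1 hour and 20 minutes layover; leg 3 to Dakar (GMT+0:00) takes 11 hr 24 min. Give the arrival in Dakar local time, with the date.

23:18 on April 10

Convert departure to UTC: 14:43 − 9:30 = 05:13 UTC on Apr 9.
Add 11 hours 13 minutes leg 1 → 16:26 UTC.
Add 5 hours and 58 minutes layover in Cinderford → 22:24 UTC.
Add 12 hours and 10 minutes leg 2 → 10:34 UTC (Apr 10).
Add 1 hour and 20 minutes layover in Kabul → 11:54 UTC.
Add 11 hours 24 minutes leg 3 → 23:18 UTC.
Dakar is UTC+0, so local arrival is the same: 23:18 on Apr 10.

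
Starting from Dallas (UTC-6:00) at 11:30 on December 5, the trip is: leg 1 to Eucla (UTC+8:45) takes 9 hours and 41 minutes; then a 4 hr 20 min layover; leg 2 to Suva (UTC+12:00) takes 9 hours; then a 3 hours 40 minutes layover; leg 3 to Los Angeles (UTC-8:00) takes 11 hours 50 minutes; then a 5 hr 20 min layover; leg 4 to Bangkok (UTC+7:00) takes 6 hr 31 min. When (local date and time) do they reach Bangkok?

Convert departure to UTC: 11:30 + 6:00 = 17:30 UTC on Dec 5.
Add 9 hours and 41 minutes leg 1 → 03:11 UTC (Dec 6).
Add 4 hours 20 minutes layover in Eucla → 07:31 UTC.
Add 9 hours leg 2 → 16:31 UTC.
Add 3 hours and 40 minutes layover in Suva → 20:11 UTC.
Add 11 hours 50 minutes leg 3 → 08:01 UTC (Dec 7).
Add 5 hours 20 minutes layover in Los Angeles → 13:21 UTC.
Add 6 hours 31 minutes leg 4 → 19:52 UTC.
Bangkok is UTC+7:00, so local arrival = 19:52 + 7:00 = 02:52 on Dec 8.

02:52 on December 8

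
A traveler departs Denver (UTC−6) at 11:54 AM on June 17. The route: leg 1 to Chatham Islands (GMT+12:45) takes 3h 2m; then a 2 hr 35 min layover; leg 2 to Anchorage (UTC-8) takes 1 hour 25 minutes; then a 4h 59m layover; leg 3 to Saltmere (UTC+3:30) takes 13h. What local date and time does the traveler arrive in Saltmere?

10:25 PM on June 18

Convert departure to UTC: 11:54 AM + 6:00 = 5:54 PM UTC on Jun 17.
Add 3 hours and 2 minutes leg 1 → 8:56 PM UTC.
Add 2 hours and 35 minutes layover in Chatham Islands → 11:31 PM UTC.
Add 1 hour 25 minutes leg 2 → 12:56 AM UTC (Jun 18).
Add 4 hours and 59 minutes layover in Anchorage → 5:55 AM UTC.
Add 13 hours leg 3 → 6:55 PM UTC.
Saltmere is UTC+3:30, so local arrival = 6:55 PM + 3:30 = 10:25 PM on Jun 18.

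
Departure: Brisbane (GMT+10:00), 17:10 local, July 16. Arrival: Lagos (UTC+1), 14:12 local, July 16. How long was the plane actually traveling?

6 hours 2 minutes

Departure in UTC: 17:10 − 10:00 = 07:10 on Jul 16.
Arrival in UTC: 14:12 − 1:00 = 13:12 on Jul 16.
Elapsed = 13:12 − 07:10 = 6 hours 2 minutes.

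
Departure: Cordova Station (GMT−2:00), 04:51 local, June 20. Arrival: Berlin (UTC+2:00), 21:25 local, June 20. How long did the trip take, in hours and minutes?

Departure in UTC: 04:51 + 2:00 = 06:51 on Jun 20.
Arrival in UTC: 21:25 − 2:00 = 19:25 on Jun 20.
Elapsed = 19:25 − 06:51 = 12 hours 34 minutes.

12 hours 34 minutes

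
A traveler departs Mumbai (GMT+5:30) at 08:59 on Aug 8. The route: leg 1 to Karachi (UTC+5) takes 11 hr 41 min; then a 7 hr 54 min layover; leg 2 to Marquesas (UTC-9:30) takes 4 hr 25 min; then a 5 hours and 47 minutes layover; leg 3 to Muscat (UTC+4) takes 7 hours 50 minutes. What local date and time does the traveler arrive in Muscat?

21:06 on August 9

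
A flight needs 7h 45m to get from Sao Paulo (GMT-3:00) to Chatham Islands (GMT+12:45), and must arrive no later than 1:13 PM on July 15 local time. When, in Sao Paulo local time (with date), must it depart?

Target arrival in UTC: 1:13 PM − 12:45 = 12:28 AM on Jul 15.
Subtract 7 hours and 45 minutes → departure 4:43 PM UTC on Jul 14.
Sao Paulo is UTC−3:00: 4:43 PM − 3:00 = 1:43 PM on Jul 14.

1:43 PM on July 14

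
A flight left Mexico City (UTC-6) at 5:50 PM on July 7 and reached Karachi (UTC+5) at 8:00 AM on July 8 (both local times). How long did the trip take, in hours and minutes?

3 hours 10 minutes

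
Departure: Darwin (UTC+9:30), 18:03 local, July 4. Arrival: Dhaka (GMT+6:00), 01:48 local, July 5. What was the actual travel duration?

11 hours 15 minutes

Dhaka is 3:30 behind Darwin.
Clock-face elapsed time (ignoring zones) is 7 hours 45 minutes.
Actual elapsed = 7 hours 45 minutes + 3:30 = 11 hours 15 minutes.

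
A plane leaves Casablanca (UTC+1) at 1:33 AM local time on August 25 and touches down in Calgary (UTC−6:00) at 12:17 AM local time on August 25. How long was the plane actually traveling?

5 hours 44 minutes

Calgary is 7:00 behind Casablanca.
Clock-face elapsed time (ignoring zones) is −1 hour 16 minutes.
Actual elapsed = −1 hour 16 minutes + 7:00 = 5 hours 44 minutes.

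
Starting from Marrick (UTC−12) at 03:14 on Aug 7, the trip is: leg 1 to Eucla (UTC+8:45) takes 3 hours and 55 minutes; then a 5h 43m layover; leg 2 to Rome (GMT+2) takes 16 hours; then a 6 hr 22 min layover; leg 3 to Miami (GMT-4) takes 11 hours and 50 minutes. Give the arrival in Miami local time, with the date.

07:04 on August 9

Convert departure to UTC: 03:14 + 12:00 = 15:14 UTC on Aug 7.
Add 3 hours and 55 minutes leg 1 → 19:09 UTC.
Add 5 hours and 43 minutes layover in Eucla → 00:52 UTC (Aug 8).
Add 16 hours leg 2 → 16:52 UTC.
Add 6 hours and 22 minutes layover in Rome → 23:14 UTC.
Add 11 hours 50 minutes leg 3 → 11:04 UTC (Aug 9).
Miami is UTC−4:00, so local arrival = 11:04 − 4:00 = 07:04 on Aug 9.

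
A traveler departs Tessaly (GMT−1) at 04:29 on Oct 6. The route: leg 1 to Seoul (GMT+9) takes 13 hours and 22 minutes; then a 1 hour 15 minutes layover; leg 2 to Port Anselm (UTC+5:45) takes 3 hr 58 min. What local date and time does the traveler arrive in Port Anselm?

Convert departure to UTC: 04:29 + 1:00 = 05:29 UTC on Oct 6.
Add 13 hours and 22 minutes leg 1 → 18:51 UTC.
Add 1 hour and 15 minutes layover in Seoul → 20:06 UTC.
Add 3 hours and 58 minutes leg 2 → 00:04 UTC (Oct 7).
Port Anselm is UTC+5:45, so local arrival = 00:04 + 5:45 = 05:49 on Oct 7.

05:49 on Oct 7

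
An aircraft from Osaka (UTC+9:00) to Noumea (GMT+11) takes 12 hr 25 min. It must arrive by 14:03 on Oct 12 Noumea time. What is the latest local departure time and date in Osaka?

23:38 on Oct 11

Target arrival in UTC: 14:03 − 11:00 = 03:03 on Oct 12.
Subtract 12 hours 25 minutes → departure 14:38 UTC on Oct 11.
Osaka is UTC+9:00: 14:38 + 9:00 = 23:38 on Oct 11.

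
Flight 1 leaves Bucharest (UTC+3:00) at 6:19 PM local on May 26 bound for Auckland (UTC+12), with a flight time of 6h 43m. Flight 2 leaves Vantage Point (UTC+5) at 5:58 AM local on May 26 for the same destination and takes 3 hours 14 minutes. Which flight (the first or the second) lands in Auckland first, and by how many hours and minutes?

the second, by 17 hours 50 minutes

Flight 1 in UTC: 6:19 PM − 3:00 = 3:19 PM on May 26.
+6 hours 43 minutes → arrive 10:02 PM UTC on May 26.
Flight 2 in UTC: 5:58 AM − 5:00 = 12:58 AM on May 26.
+3 hours 14 minutes → arrive 4:12 AM UTC on May 26.
Flight 2 lands earlier by 17 hours 50 minutes.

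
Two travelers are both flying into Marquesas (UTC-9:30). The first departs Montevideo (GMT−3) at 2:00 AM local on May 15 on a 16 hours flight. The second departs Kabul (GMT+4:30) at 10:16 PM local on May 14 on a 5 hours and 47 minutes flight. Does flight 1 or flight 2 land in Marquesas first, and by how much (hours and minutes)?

the second, by 21 hours 27 minutes

Flight 1 in UTC: 2:00 AM + 3:00 = 5:00 AM on May 15.
+16 hours → arrive 9:00 PM UTC on May 15.
Flight 2 in UTC: 10:16 PM − 4:30 = 5:46 PM on May 14.
+5 hours 47 minutes → arrive 11:33 PM UTC on May 14.
Flight 2 lands earlier by 21 hours 27 minutes.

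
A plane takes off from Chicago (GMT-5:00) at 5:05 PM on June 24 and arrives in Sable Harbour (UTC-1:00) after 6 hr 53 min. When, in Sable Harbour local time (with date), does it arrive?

Convert departure to UTC: 5:05 PM + 5:00 = 10:05 PM UTC on Jun 24.
Add 6 hours 53 minutes travel time → 4:58 AM UTC (Jun 25).
Sable Harbour is UTC−1:00, so local arrival = 4:58 AM − 1:00 = 3:58 AM on Jun 25.

3:58 AM on Jun 25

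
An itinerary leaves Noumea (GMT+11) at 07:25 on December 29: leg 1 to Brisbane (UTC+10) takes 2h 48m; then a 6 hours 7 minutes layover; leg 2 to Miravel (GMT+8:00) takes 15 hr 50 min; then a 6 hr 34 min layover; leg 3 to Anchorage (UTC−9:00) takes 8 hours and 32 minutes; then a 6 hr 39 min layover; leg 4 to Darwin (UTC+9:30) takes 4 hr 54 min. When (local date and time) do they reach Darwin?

09:19 on Dec 31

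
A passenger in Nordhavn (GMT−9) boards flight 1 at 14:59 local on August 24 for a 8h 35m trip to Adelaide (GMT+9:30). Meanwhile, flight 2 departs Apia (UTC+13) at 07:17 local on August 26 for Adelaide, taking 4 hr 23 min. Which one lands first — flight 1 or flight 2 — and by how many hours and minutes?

the first, by 14 hours 6 minutes

Flight 1 in UTC: 14:59 + 9:00 = 23:59 on Aug 24.
+8 hours 35 minutes → arrive 08:34 UTC on Aug 25.
Flight 2 in UTC: 07:17 − 13:00 = 18:17 on Aug 25.
+4 hours and 23 minutes → arrive 22:40 UTC on Aug 25.
Flight 1 lands earlier by 14 hours 6 minutes.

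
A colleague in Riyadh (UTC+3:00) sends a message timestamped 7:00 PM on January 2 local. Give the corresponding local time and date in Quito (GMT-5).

11:00 AM on January 2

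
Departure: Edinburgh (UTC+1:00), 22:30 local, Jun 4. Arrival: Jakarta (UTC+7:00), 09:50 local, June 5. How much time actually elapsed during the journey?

5 hours 20 minutes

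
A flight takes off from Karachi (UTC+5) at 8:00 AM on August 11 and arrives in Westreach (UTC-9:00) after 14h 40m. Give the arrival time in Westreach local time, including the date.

8:40 AM on August 11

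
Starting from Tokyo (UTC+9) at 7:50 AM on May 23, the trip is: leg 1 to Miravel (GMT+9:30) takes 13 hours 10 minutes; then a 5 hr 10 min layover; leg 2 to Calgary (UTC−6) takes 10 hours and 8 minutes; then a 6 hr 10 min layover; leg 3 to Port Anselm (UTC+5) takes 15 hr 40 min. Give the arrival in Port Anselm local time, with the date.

Convert departure to UTC: 7:50 AM − 9:00 = 10:50 PM UTC on May 22.
Add 13 hours and 10 minutes leg 1 → 12:00 PM UTC (May 23).
Add 5 hours 10 minutes layover in Miravel → 5:10 PM UTC.
Add 10 hours 8 minutes leg 2 → 3:18 AM UTC (May 24).
Add 6 hours and 10 minutes layover in Calgary → 9:28 AM UTC.
Add 15 hours 40 minutes leg 3 → 1:08 AM UTC (May 25).
Port Anselm is UTC+5:00, so local arrival = 1:08 AM + 5:00 = 6:08 AM on May 25.

6:08 AM on May 25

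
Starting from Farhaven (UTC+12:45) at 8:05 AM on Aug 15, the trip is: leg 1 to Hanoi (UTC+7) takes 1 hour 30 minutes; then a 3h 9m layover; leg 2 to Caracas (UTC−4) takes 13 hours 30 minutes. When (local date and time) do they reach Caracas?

9:29 AM on August 15

Convert departure to UTC: 8:05 AM − 12:45 = 7:20 PM UTC on Aug 14.
Add 1 hour 30 minutes leg 1 → 8:50 PM UTC.
Add 3 hours and 9 minutes layover in Hanoi → 11:59 PM UTC.
Add 13 hours and 30 minutes leg 2 → 1:29 PM UTC (Aug 15).
Caracas is UTC−4:00, so local arrival = 1:29 PM − 4:00 = 9:29 AM on Aug 15.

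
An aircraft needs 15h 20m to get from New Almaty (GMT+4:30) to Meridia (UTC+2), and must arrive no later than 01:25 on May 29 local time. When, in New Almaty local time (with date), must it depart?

12:35 on May 28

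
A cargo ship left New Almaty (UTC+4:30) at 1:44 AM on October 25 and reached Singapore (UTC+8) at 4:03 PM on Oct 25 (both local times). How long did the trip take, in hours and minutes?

Departure in UTC: 1:44 AM − 4:30 = 9:14 PM on Oct 24.
Arrival in UTC: 4:03 PM − 8:00 = 8:03 AM on Oct 25.
Elapsed = 8:03 AM − 9:14 PM (+1 day) = 10 hours 49 minutes.

10 hours 49 minutes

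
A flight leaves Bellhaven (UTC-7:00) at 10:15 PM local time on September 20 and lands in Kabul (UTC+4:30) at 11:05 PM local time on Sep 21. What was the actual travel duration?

13 hours 20 minutes

Departure in UTC: 10:15 PM + 7:00 = 5:15 AM on Sep 21.
Arrival in UTC: 11:05 PM − 4:30 = 6:35 PM on Sep 21.
Elapsed = 6:35 PM − 5:15 AM = 13 hours 20 minutes.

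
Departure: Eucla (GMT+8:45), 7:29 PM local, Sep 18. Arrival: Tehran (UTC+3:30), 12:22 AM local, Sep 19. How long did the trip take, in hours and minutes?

10 hours 8 minutes

Departure in UTC: 7:29 PM − 8:45 = 10:44 AM on Sep 18.
Arrival in UTC: 12:22 AM − 3:30 = 8:52 PM on Sep 18.
Elapsed = 8:52 PM − 10:44 AM = 10 hours 8 minutes.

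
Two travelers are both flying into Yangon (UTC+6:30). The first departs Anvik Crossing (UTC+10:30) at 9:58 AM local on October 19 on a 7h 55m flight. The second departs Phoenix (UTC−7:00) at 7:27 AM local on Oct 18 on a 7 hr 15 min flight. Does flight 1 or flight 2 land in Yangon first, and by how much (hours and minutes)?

the second, by 9 hours 41 minutes

Flight 1 in UTC: 9:58 AM − 10:30 = 11:28 PM on Oct 18.
+7 hours 55 minutes → arrive 7:23 AM UTC on Oct 19.
Flight 2 in UTC: 7:27 AM + 7:00 = 2:27 PM on Oct 18.
+7 hours and 15 minutes → arrive 9:42 PM UTC on Oct 18.
Flight 2 lands earlier by 9 hours 41 minutes.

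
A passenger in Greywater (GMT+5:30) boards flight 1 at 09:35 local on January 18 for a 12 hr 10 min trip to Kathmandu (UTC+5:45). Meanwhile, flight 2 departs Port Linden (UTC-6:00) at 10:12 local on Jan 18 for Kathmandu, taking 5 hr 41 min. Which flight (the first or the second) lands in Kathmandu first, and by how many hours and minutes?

Flight 1 in UTC: 09:35 − 5:30 = 04:05 on Jan 18.
+12 hours and 10 minutes → arrive 16:15 UTC on Jan 18.
Flight 2 in UTC: 10:12 + 6:00 = 16:12 on Jan 18.
+5 hours 41 minutes → arrive 21:53 UTC on Jan 18.
Flight 1 lands earlier by 5 hours 38 minutes.

the first, by 5 hours 38 minutes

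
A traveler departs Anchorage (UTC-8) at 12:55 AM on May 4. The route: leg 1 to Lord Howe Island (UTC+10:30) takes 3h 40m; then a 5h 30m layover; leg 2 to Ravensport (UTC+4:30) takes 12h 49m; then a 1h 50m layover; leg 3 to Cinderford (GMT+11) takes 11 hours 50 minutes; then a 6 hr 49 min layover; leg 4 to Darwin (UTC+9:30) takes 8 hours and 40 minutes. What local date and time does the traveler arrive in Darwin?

9:33 PM on May 6

Convert departure to UTC: 12:55 AM + 8:00 = 8:55 AM UTC on May 4.
Add 3 hours and 40 minutes leg 1 → 12:35 PM UTC.
Add 5 hours 30 minutes layover in Lord Howe Island → 6:05 PM UTC.
Add 12 hours and 49 minutes leg 2 → 6:54 AM UTC (May 5).
Add 1 hour and 50 minutes layover in Ravensport → 8:44 AM UTC.
Add 11 hours 50 minutes leg 3 → 8:34 PM UTC.
Add 6 hours and 49 minutes layover in Cinderford → 3:23 AM UTC (May 6).
Add 8 hours and 40 minutes leg 4 → 12:03 PM UTC.
Darwin is UTC+9:30, so local arrival = 12:03 PM + 9:30 = 9:33 PM on May 6.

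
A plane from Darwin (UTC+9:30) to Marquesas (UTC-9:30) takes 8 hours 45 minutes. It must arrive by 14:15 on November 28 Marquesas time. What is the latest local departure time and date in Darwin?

Target arrival in UTC: 14:15 + 9:30 = 23:45 on Nov 28.
Subtract 8 hours and 45 minutes → departure 15:00 UTC on Nov 28.
Darwin is UTC+9:30: 15:00 + 9:30 = 00:30 on Nov 29.

00:30 on November 29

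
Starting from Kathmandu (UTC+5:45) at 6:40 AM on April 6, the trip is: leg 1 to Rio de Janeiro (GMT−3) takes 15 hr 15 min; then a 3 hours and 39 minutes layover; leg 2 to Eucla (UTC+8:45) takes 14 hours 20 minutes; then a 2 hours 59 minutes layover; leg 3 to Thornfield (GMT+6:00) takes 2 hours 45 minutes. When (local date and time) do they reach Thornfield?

Convert departure to UTC: 6:40 AM − 5:45 = 12:55 AM UTC on Apr 6.
Add 15 hours 15 minutes leg 1 → 4:10 PM UTC.
Add 3 hours and 39 minutes layover in Rio de Janeiro → 7:49 PM UTC.
Add 14 hours and 20 minutes leg 2 → 10:09 AM UTC (Apr 7).
Add 2 hours and 59 minutes layover in Eucla → 1:08 PM UTC.
Add 2 hours and 45 minutes leg 3 → 3:53 PM UTC.
Thornfield is UTC+6:00, so local arrival = 3:53 PM + 6:00 = 9:53 PM on Apr 7.

9:53 PM on April 7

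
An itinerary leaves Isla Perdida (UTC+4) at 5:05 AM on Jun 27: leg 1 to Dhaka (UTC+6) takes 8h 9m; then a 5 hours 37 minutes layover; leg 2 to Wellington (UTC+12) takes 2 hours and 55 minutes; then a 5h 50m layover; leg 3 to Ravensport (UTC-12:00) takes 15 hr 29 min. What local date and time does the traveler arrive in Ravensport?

3:05 AM on June 28

Convert departure to UTC: 5:05 AM − 4:00 = 1:05 AM UTC on Jun 27.
Add 8 hours 9 minutes leg 1 → 9:14 AM UTC.
Add 5 hours 37 minutes layover in Dhaka → 2:51 PM UTC.
Add 2 hours and 55 minutes leg 2 → 5:46 PM UTC.
Add 5 hours 50 minutes layover in Wellington → 11:36 PM UTC.
Add 15 hours 29 minutes leg 3 → 3:05 PM UTC (Jun 28).
Ravensport is UTC−12:00, so local arrival = 3:05 PM − 12:00 = 3:05 AM on Jun 28.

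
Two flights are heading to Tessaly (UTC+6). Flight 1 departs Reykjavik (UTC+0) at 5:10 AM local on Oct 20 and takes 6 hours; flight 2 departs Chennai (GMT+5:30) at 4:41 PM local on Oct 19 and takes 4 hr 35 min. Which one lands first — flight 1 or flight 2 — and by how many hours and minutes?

the second, by 19 hours 24 minutes

Flight 1 departs at 5:10 AM UTC (Oct 20).
+6 hours → arrive 11:10 AM UTC on Oct 20.
Flight 2 in UTC: 4:41 PM − 5:30 = 11:11 AM on Oct 19.
+4 hours 35 minutes → arrive 3:46 PM UTC on Oct 19.
Flight 2 lands earlier by 19 hours 24 minutes.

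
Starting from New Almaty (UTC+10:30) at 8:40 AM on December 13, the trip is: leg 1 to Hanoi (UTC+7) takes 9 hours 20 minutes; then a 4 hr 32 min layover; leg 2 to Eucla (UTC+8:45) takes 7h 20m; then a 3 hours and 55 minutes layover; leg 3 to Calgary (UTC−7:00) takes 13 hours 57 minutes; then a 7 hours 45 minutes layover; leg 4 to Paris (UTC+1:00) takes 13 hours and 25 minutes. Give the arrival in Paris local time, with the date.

Convert departure to UTC: 8:40 AM − 10:30 = 10:10 PM UTC on Dec 12.
Add 9 hours 20 minutes leg 1 → 7:30 AM UTC (Dec 13).
Add 4 hours 32 minutes layover in Hanoi → 12:02 PM UTC.
Add 7 hours 20 minutes leg 2 → 7:22 PM UTC.
Add 3 hours 55 minutes layover in Eucla → 11:17 PM UTC.
Add 13 hours and 57 minutes leg 3 → 1:14 PM UTC (Dec 14).
Add 7 hours 45 minutes layover in Calgary → 8:59 PM UTC.
Add 13 hours 25 minutes leg 4 → 10:24 AM UTC (Dec 15).
Paris is UTC+1:00, so local arrival = 10:24 AM + 1:00 = 11:24 AM on Dec 15.

11:24 AM on Dec 15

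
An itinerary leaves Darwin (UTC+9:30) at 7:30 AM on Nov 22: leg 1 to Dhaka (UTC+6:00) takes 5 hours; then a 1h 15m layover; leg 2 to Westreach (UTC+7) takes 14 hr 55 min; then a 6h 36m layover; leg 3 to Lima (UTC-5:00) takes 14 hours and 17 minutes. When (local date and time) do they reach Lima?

Convert departure to UTC: 7:30 AM − 9:30 = 10:00 PM UTC on Nov 21.
Add 5 hours leg 1 → 3:00 AM UTC (Nov 22).
Add 1 hour 15 minutes layover in Dhaka → 4:15 AM UTC.
Add 14 hours and 55 minutes leg 2 → 7:10 PM UTC.
Add 6 hours and 36 minutes layover in Westreach → 1:46 AM UTC (Nov 23).
Add 14 hours 17 minutes leg 3 → 4:03 PM UTC.
Lima is UTC−5:00, so local arrival = 4:03 PM − 5:00 = 11:03 AM on Nov 23.

11:03 AM on November 23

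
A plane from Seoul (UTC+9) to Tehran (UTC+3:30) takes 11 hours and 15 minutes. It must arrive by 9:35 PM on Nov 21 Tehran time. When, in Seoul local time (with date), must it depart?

Target arrival in UTC: 9:35 PM − 3:30 = 6:05 PM on Nov 21.
Subtract 11 hours and 15 minutes → departure 6:50 AM UTC on Nov 21.
Seoul is UTC+9:00: 6:50 AM + 9:00 = 3:50 PM on Nov 21.

3:50 PM on November 21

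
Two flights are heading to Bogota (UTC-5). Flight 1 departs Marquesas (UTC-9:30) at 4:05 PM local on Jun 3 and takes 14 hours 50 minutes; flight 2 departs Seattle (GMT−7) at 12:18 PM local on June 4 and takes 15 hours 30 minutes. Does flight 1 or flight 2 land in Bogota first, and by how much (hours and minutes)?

Flight 1 in UTC: 4:05 PM + 9:30 = 1:35 AM on Jun 4.
+14 hours and 50 minutes → arrive 4:25 PM UTC on Jun 4.
Flight 2 in UTC: 12:18 PM + 7:00 = 7:18 PM on Jun 4.
+15 hours 30 minutes → arrive 10:48 AM UTC on Jun 5.
Flight 1 lands earlier by 18 hours 23 minutes.

the first, by 18 hours 23 minutes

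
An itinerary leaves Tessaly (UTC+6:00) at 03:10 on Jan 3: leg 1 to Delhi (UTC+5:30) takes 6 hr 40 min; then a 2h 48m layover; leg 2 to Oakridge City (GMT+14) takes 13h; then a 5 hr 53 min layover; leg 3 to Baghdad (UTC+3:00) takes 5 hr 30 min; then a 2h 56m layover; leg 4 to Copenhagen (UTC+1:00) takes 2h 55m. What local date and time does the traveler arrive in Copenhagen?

13:52 on January 4

Convert departure to UTC: 03:10 − 6:00 = 21:10 UTC on Jan 2.
Add 6 hours and 40 minutes leg 1 → 03:50 UTC (Jan 3).
Add 2 hours and 48 minutes layover in Delhi → 06:38 UTC.
Add 13 hours leg 2 → 19:38 UTC.
Add 5 hours and 53 minutes layover in Oakridge City → 01:31 UTC (Jan 4).
Add 5 hours and 30 minutes leg 3 → 07:01 UTC.
Add 2 hours 56 minutes layover in Baghdad → 09:57 UTC.
Add 2 hours and 55 minutes leg 4 → 12:52 UTC.
Copenhagen is UTC+1:00, so local arrival = 12:52 + 1:00 = 13:52 on Jan 4.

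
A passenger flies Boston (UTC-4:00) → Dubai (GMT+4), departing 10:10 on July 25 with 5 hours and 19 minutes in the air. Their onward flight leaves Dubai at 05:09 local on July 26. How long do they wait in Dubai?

5 hours 40 minutes

Convert departure to UTC: 10:10 + 4:00 = 14:10 UTC on Jul 25.
Add 5 hours 19 minutes flight time → 19:29 UTC.
Dubai is UTC+4:00, so local arrival = 19:29 + 4:00 = 23:29 on Jul 25.
Layover = 05:09 − 23:29 (+1 day) = 5 hours 40 minutes.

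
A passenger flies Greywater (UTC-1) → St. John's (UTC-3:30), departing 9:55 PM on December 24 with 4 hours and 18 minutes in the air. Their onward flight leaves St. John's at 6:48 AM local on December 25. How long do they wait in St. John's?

7 hours 5 minutes

Convert departure to UTC: 9:55 PM + 1:00 = 10:55 PM UTC on Dec 24.
Add 4 hours 18 minutes flight time → 3:13 AM UTC (Dec 25).
St. John's is UTC−3:30, so local arrival = 3:13 AM − 3:30 = 11:43 PM on Dec 24.
Layover = 6:48 AM − 11:43 PM (+1 day) = 7 hours 5 minutes.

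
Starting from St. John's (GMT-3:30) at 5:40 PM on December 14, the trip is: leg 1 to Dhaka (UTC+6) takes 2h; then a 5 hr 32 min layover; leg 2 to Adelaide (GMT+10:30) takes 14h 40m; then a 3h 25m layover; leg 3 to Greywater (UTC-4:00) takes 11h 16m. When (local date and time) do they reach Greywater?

Convert departure to UTC: 5:40 PM + 3:30 = 9:10 PM UTC on Dec 14.
Add 2 hours leg 1 → 11:10 PM UTC.
Add 5 hours 32 minutes layover in Dhaka → 4:42 AM UTC (Dec 15).
Add 14 hours and 40 minutes leg 2 → 7:22 PM UTC.
Add 3 hours 25 minutes layover in Adelaide → 10:47 PM UTC.
Add 11 hours 16 minutes leg 3 → 10:03 AM UTC (Dec 16).
Greywater is UTC−4:00, so local arrival = 10:03 AM − 4:00 = 6:03 AM on Dec 16.

6:03 AM on December 16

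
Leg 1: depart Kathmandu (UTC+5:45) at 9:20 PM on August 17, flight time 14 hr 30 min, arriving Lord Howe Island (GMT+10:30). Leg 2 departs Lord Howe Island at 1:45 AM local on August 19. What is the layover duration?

9 hours 10 minutes

Convert departure to UTC: 9:20 PM − 5:45 = 3:35 PM UTC on Aug 17.
Add 14 hours and 30 minutes flight time → 6:05 AM UTC (Aug 18).
Lord Howe Island is UTC+10:30, so local arrival = 6:05 AM + 10:30 = 4:35 PM on Aug 18.
Layover = 1:45 AM − 4:35 PM (+1 day) = 9 hours 10 minutes.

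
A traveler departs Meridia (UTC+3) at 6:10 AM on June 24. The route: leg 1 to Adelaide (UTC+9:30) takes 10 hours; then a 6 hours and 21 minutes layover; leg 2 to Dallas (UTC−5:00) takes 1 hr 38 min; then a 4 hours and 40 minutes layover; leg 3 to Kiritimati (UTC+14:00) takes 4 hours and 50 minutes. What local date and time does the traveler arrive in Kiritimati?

Convert departure to UTC: 6:10 AM − 3:00 = 3:10 AM UTC on Jun 24.
Add 10 hours leg 1 → 1:10 PM UTC.
Add 6 hours and 21 minutes layover in Adelaide → 7:31 PM UTC.
Add 1 hour and 38 minutes leg 2 → 9:09 PM UTC.
Add 4 hours and 40 minutes layover in Dallas → 1:49 AM UTC (Jun 25).
Add 4 hours 50 minutes leg 3 → 6:39 AM UTC.
Kiritimati is UTC+14:00, so local arrival = 6:39 AM + 14:00 = 8:39 PM on Jun 25.

8:39 PM on Jun 25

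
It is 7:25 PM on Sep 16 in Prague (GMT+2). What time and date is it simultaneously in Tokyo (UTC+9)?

In UTC: 7:25 PM − 2:00 = 5:25 PM on Sep 16.
Tokyo is UTC+9:00: 5:25 PM + 9:00 = 2:25 AM on Sep 17.

2:25 AM on September 17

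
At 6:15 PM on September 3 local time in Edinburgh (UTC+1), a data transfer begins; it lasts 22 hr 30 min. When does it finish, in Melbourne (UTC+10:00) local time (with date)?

1:45 AM on September 5

Convert start to UTC: 6:15 PM − 1:00 = 5:15 PM UTC on Sep 3.
Add 22 hours 30 minutes duration → 3:45 PM UTC (Sep 4).
Melbourne is UTC+10:00, so local end time = 3:45 PM + 10:00 = 1:45 AM on Sep 5.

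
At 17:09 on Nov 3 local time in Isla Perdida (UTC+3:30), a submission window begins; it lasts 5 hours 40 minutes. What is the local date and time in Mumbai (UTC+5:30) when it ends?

Convert start to UTC: 17:09 − 3:30 = 13:39 UTC on Nov 3.
Add 5 hours 40 minutes duration → 19:19 UTC.
Mumbai is UTC+5:30, so local end time = 19:19 + 5:30 = 00:49 on Nov 4.

00:49 on November 4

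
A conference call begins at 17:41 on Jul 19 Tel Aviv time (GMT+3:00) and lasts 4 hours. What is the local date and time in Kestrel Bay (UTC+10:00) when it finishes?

04:41 on Jul 20

Convert start to UTC: 17:41 − 3:00 = 14:41 UTC on Jul 19.
Add 4 hours duration → 18:41 UTC.
Kestrel Bay is UTC+10:00, so local end time = 18:41 + 10:00 = 04:41 on Jul 20.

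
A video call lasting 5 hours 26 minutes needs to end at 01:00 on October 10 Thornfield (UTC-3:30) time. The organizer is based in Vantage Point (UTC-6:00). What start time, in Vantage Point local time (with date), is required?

17:04 on Oct 9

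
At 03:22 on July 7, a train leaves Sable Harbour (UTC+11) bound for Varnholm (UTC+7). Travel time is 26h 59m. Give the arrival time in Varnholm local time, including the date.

02:21 on July 8

Convert departure to UTC: 03:22 − 11:00 = 16:22 UTC on Jul 6.
Add 26 hours and 59 minutes travel time → 19:21 UTC (Jul 7).
Varnholm is UTC+7:00, so local arrival = 19:21 + 7:00 = 02:21 on Jul 8.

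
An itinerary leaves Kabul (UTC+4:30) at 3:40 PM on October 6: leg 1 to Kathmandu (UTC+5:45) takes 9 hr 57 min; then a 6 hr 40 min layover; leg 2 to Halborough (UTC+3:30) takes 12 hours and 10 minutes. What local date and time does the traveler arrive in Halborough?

7:27 PM on Oct 7

Convert departure to UTC: 3:40 PM − 4:30 = 11:10 AM UTC on Oct 6.
Add 9 hours 57 minutes leg 1 → 9:07 PM UTC.
Add 6 hours 40 minutes layover in Kathmandu → 3:47 AM UTC (Oct 7).
Add 12 hours 10 minutes leg 2 → 3:57 PM UTC.
Halborough is UTC+3:30, so local arrival = 3:57 PM + 3:30 = 7:27 PM on Oct 7.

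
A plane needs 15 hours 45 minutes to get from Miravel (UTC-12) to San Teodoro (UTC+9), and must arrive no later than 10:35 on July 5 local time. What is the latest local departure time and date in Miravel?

Target arrival in UTC: 10:35 − 9:00 = 01:35 on Jul 5.
Subtract 15 hours and 45 minutes → departure 09:50 UTC on Jul 4.
Miravel is UTC−12:00: 09:50 − 12:00 = 21:50 on Jul 3.

21:50 on July 3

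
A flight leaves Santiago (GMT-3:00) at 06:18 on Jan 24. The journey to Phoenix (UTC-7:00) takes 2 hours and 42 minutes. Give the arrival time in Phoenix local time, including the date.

05:00 on Jan 24

Convert departure to UTC: 06:18 + 3:00 = 09:18 UTC on Jan 24.
Add 2 hours and 42 minutes travel time → 12:00 UTC.
Phoenix is UTC−7:00, so local arrival = 12:00 − 7:00 = 05:00 on Jan 24.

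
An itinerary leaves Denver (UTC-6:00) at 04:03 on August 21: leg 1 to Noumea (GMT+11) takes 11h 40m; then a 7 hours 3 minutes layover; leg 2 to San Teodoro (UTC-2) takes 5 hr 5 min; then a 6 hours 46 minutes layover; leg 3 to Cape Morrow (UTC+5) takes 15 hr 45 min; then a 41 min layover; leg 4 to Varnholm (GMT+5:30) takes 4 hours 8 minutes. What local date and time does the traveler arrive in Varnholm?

Convert departure to UTC: 04:03 + 6:00 = 10:03 UTC on Aug 21.
Add 11 hours and 40 minutes leg 1 → 21:43 UTC.
Add 7 hours and 3 minutes layover in Noumea → 04:46 UTC (Aug 22).
Add 5 hours and 5 minutes leg 2 → 09:51 UTC.
Add 6 hours 46 minutes layover in San Teodoro → 16:37 UTC.
Add 15 hours 45 minutes leg 3 → 08:22 UTC (Aug 23).
Add 41 minutes layover in Cape Morrow → 09:03 UTC.
Add 4 hours and 8 minutes leg 4 → 13:11 UTC.
Varnholm is UTC+5:30, so local arrival = 13:11 + 5:30 = 18:41 on Aug 23.

18:41 on Aug 23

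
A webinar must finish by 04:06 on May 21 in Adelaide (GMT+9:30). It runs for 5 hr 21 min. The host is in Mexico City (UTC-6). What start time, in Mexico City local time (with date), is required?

07:15 on May 20

Target end time in UTC: 04:06 − 9:30 = 18:36 on May 20.
Subtract 5 hours 21 minutes → start 13:15 UTC on May 20.
Mexico City is UTC−6:00: 13:15 − 6:00 = 07:15 on May 20.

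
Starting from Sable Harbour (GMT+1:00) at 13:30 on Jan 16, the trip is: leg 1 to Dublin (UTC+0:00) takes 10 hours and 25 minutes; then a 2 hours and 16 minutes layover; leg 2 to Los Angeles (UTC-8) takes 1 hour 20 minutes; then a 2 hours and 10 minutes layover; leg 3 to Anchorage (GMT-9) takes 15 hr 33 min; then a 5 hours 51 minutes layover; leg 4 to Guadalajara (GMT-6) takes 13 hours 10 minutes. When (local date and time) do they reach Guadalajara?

09:15 on Jan 18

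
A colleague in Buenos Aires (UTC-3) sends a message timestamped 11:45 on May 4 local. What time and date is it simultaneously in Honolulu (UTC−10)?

In UTC: 11:45 + 3:00 = 14:45 on May 4.
Honolulu is UTC−10:00: 14:45 − 10:00 = 04:45 on May 4.

04:45 on May 4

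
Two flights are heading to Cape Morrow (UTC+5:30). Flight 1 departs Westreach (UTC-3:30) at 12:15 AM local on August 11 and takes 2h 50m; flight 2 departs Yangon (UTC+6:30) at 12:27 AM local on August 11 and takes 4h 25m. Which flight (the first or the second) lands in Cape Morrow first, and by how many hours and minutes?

Flight 1 in UTC: 12:15 AM + 3:30 = 3:45 AM on Aug 11.
+2 hours 50 minutes → arrive 6:35 AM UTC on Aug 11.
Flight 2 in UTC: 12:27 AM − 6:30 = 5:57 PM on Aug 10.
+4 hours and 25 minutes → arrive 10:22 PM UTC on Aug 10.
Flight 2 lands earlier by 8 hours 13 minutes.

the second, by 8 hours 13 minutes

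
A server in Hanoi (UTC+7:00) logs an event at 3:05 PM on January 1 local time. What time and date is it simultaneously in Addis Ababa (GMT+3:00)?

In UTC: 3:05 PM − 7:00 = 8:05 AM on Jan 1.
Addis Ababa is UTC+3:00: 8:05 AM + 3:00 = 11:05 AM on Jan 1.

11:05 AM on January 1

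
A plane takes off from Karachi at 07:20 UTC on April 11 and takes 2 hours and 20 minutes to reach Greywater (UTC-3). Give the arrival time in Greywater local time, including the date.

06:40 on April 11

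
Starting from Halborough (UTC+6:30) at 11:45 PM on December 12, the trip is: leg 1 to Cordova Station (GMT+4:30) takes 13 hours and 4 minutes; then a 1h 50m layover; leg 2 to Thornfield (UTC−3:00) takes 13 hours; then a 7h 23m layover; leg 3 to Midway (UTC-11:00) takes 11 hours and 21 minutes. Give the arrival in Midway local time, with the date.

4:53 AM on December 14

Convert departure to UTC: 11:45 PM − 6:30 = 5:15 PM UTC on Dec 12.
Add 13 hours 4 minutes leg 1 → 6:19 AM UTC (Dec 13).
Add 1 hour and 50 minutes layover in Cordova Station → 8:09 AM UTC.
Add 13 hours leg 2 → 9:09 PM UTC.
Add 7 hours 23 minutes layover in Thornfield → 4:32 AM UTC (Dec 14).
Add 11 hours 21 minutes leg 3 → 3:53 PM UTC.
Midway is UTC−11:00, so local arrival = 3:53 PM − 11:00 = 4:53 AM on Dec 14.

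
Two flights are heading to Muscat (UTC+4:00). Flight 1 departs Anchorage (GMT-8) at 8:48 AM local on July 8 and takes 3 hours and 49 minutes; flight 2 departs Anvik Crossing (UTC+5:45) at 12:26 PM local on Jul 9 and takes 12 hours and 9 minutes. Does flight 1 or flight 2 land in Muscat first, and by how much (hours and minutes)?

the first, by 22 hours 13 minutes

Flight 1 in UTC: 8:48 AM + 8:00 = 4:48 PM on Jul 8.
+3 hours 49 minutes → arrive 8:37 PM UTC on Jul 8.
Flight 2 in UTC: 12:26 PM − 5:45 = 6:41 AM on Jul 9.
+12 hours and 9 minutes → arrive 6:50 PM UTC on Jul 9.
Flight 1 lands earlier by 22 hours 13 minutes.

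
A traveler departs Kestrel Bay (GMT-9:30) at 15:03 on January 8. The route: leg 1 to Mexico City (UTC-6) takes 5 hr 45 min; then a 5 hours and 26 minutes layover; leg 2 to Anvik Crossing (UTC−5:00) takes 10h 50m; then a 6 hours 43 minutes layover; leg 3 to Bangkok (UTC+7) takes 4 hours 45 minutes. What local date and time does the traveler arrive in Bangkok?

17:02 on January 10

Convert departure to UTC: 15:03 + 9:30 = 00:33 UTC on Jan 9.
Add 5 hours 45 minutes leg 1 → 06:18 UTC.
Add 5 hours and 26 minutes layover in Mexico City → 11:44 UTC.
Add 10 hours and 50 minutes leg 2 → 22:34 UTC.
Add 6 hours and 43 minutes layover in Anvik Crossing → 05:17 UTC (Jan 10).
Add 4 hours and 45 minutes leg 3 → 10:02 UTC.
Bangkok is UTC+7:00, so local arrival = 10:02 + 7:00 = 17:02 on Jan 10.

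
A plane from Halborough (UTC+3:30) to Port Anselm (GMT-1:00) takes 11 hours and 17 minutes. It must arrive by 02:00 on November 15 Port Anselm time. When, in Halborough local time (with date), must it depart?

Target arrival in UTC: 02:00 + 1:00 = 03:00 on Nov 15.
Subtract 11 hours 17 minutes → departure 15:43 UTC on Nov 14.
Halborough is UTC+3:30: 15:43 + 3:30 = 19:13 on Nov 14.

19:13 on November 14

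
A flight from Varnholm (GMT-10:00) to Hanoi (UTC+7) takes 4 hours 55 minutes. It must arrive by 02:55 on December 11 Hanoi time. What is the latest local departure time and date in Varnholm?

Target arrival in UTC: 02:55 − 7:00 = 19:55 on Dec 10.
Subtract 4 hours 55 minutes → departure 15:00 UTC on Dec 10.
Varnholm is UTC−10:00: 15:00 − 10:00 = 05:00 on Dec 10.

05:00 on December 10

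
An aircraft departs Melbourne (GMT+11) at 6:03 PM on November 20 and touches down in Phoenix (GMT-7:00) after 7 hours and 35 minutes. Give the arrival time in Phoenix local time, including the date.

Phoenix is 18:00 behind Melbourne.
After 7 hours and 35 minutes it is 1:38 AM (Nov 21) in Melbourne.
Shift by the zone difference: 1:38 AM − 18:00 = 7:38 AM on Nov 20 in Phoenix.

7:38 AM on Nov 20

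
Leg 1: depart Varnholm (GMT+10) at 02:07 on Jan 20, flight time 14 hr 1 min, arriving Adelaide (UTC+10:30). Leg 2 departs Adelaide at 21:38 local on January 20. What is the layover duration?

Convert departure to UTC: 02:07 − 10:00 = 16:07 UTC on Jan 19.
Add 14 hours and 1 minute flight time → 06:08 UTC (Jan 20).
Adelaide is UTC+10:30, so local arrival = 06:08 + 10:30 = 16:38 on Jan 20.
Layover = 21:38 − 16:38 = 5 hours.

5 hours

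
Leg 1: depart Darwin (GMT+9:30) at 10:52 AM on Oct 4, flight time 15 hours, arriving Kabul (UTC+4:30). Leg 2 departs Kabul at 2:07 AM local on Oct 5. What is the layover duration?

Convert departure to UTC: 10:52 AM − 9:30 = 1:22 AM UTC on Oct 4.
Add 15 hours flight time → 4:22 PM UTC.
Kabul is UTC+4:30, so local arrival = 4:22 PM + 4:30 = 8:52 PM on Oct 4.
Layover = 2:07 AM − 8:52 PM (+1 day) = 5 hours 15 minutes.

5 hours 15 minutes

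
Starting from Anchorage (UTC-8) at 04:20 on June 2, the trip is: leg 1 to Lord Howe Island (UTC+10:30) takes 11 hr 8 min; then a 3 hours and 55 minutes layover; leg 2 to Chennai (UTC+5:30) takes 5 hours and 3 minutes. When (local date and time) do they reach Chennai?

Convert departure to UTC: 04:20 + 8:00 = 12:20 UTC on Jun 2.
Add 11 hours 8 minutes leg 1 → 23:28 UTC.
Add 3 hours 55 minutes layover in Lord Howe Island → 03:23 UTC (Jun 3).
Add 5 hours and 3 minutes leg 2 → 08:26 UTC.
Chennai is UTC+5:30, so local arrival = 08:26 + 5:30 = 13:56 on Jun 3.

13:56 on Jun 3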